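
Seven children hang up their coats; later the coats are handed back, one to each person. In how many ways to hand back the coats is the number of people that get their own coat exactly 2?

924

Pick the 2 fixed positions: C(7,2) = 21 ways.
The other 5 form a derangement: !5 = 44.
Total: 21 × 44 = 924.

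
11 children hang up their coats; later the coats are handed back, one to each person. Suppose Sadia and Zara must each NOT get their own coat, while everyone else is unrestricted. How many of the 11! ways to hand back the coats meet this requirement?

33022080

Inclusion-exclusion on the 2 forbidden self-matches:
Σ_{j=0}^{2} (-1)^j C(2,j)(11-j)!
= C(2,0)·11! - C(2,1)·10! + C(2,2)·9!
= 39916800 - 7257600 + 362880
= 33022080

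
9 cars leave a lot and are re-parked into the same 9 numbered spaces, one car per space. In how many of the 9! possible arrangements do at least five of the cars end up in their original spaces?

1339

Sum C(9,i)·!(9-i) for i = 5..9:
  i=5: C(9,5)·!4 = 126·9 = 1134
  i=6: C(9,6)·!3 = 84·2 = 168
  i=7: C(9,7)·!2 = 36·1 = 36
  i=8: C(9,8)·!1 = 9·0 = 0
  i=9: C(9,9)·!0 = 1·1 = 1
Total = 1339.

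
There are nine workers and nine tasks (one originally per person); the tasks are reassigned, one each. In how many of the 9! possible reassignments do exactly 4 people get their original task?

Pick the 4 fixed positions: C(9,4) = 126 ways.
The other 5 form a derangement: !5 = 44.
Total: 126 × 44 = 5544.

5544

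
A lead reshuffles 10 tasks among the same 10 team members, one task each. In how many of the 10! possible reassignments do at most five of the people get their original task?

3626624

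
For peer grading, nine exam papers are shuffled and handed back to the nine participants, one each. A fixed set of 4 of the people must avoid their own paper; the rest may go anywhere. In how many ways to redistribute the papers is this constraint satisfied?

229080

Let A_j be the event that the j-th constrained one is fixed. By inclusion-exclusion over the 4 events:
Σ_{j=0}^{4} (-1)^j C(4,j)(9-j)!
= C(4,0)·9! - C(4,1)·8! + C(4,2)·7! - C(4,3)·6! + C(4,4)·5!
= 362880 - 161280 + 30240 - 2880 + 120
= 229080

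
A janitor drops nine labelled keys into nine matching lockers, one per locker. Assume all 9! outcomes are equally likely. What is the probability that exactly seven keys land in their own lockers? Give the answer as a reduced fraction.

Favorable outcomes: C(9,7)·!2 = 36·1 = 36.
Total outcomes: 9! = 362880.
Probability = 36/362880 = 1/10080.

1/10080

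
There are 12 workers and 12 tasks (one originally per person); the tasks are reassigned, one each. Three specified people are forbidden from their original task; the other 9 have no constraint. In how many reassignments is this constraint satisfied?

369774720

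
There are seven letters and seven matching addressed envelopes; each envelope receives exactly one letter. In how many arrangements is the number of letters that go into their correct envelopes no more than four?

# with exactly i fixed is C(7,i)·!(7-i); sum over i=0..4:
  i=0: C(7,0)·!7 = 1·1854 = 1854
  i=1: C(7,1)·!6 = 7·265 = 1855
  i=2: C(7,2)·!5 = 21·44 = 924
  i=3: C(7,3)·!4 = 35·9 = 315
  i=4: C(7,4)·!3 = 35·2 = 70
Total = 5018.

5018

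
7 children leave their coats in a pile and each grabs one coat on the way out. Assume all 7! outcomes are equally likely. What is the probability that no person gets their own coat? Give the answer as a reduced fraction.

103/280

Favorable outcomes: !7 = 1854.
Total outcomes: 7! = 5040.
Probability = 1854/5040 = 103/280.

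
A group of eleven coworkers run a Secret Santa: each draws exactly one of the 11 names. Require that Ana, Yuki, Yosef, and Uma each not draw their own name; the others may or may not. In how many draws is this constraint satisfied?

27422640

Inclusion-exclusion on the 4 forbidden self-matches:
Σ_{j=0}^{4} (-1)^j C(4,j)(11-j)!
= C(4,0)·11! - C(4,1)·10! + C(4,2)·9! - C(4,3)·8! + C(4,4)·7!
= 39916800 - 14515200 + 2177280 - 161280 + 5040
= 27422640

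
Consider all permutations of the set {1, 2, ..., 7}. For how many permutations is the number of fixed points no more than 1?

3709

# with exactly i fixed is C(7,i)·!(7-i); sum over i=0..1:
  i=0: C(7,0)·!7 = 1·1854 = 1854
  i=1: C(7,1)·!6 = 7·265 = 1855
Total = 3709.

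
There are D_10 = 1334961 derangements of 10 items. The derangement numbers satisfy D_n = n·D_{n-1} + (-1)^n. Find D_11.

14684570

D_11 = 11·1334961 - 1 = 14684570.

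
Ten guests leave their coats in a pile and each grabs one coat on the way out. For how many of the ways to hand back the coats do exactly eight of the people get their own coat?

45

Choose which 8 of the 10 are fixed: C(10,8) = 45.
The other 2 form a derangement: !2 = 1.
Total: 45 × 1 = 45.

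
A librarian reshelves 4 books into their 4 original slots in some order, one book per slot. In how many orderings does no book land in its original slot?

9

The number of derangements of 4 is !4 = Σ_{k=0}^{4} (-1)^k·4!/k!
= 4! - 4!/1! + 4!/2! - 4!/3! + 4!/4!
= 24 - 24 + 12 - 4 + 1
= 9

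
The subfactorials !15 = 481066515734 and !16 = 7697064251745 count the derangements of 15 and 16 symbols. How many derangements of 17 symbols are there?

130850092279664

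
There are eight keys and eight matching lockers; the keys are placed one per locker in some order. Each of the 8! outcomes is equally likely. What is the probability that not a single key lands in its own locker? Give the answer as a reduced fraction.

2119/5760

Favorable outcomes: !8 = 14833.
Total outcomes: 8! = 40320.
Probability = 14833/40320 = 2119/5760.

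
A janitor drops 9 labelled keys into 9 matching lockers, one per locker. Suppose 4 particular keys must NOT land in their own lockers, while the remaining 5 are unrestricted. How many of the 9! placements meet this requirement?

Inclusion-exclusion on the 4 forbidden self-matches:
Σ_{j=0}^{4} (-1)^j C(4,j)(9-j)!
= C(4,0)·9! - C(4,1)·8! + C(4,2)·7! - C(4,3)·6! + C(4,4)·5!
= 362880 - 161280 + 30240 - 2880 + 120
= 229080

229080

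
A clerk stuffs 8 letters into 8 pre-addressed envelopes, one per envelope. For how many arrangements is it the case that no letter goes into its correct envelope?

14833

!8 is the nearest integer to 8!/e.
8! = 40320, and 40320/e ≈ 14832.90, so !8 = 14833.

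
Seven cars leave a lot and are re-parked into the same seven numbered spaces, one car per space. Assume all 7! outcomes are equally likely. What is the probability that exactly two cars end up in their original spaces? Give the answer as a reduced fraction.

11/60

Favorable outcomes: C(7,2)·!5 = 21·44 = 924.
Total outcomes: 7! = 5040.
Probability = 924/5040 = 11/60.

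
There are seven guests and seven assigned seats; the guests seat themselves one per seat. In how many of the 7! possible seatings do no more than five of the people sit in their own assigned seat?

5039

Sum C(7,i)·!(7-i) for i = 0..5:
  i=0: C(7,0)·!7 = 1·1854 = 1854
  i=1: C(7,1)·!6 = 7·265 = 1855
  i=2: C(7,2)·!5 = 21·44 = 924
  i=3: C(7,3)·!4 = 35·9 = 315
  i=4: C(7,4)·!3 = 35·2 = 70
  i=5: C(7,5)·!2 = 21·1 = 21
Total = 5039.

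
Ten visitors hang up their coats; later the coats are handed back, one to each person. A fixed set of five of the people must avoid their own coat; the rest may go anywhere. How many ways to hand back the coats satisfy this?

2170680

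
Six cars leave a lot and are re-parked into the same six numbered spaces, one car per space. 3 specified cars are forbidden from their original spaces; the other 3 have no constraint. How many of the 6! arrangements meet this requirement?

Let A_j be the event that the j-th constrained one is fixed. By inclusion-exclusion over the 3 events:
Σ_{j=0}^{3} (-1)^j C(3,j)(6-j)!
= C(3,0)·6! - C(3,1)·5! + C(3,2)·4! - C(3,3)·3!
= 720 - 360 + 72 - 6
= 426

426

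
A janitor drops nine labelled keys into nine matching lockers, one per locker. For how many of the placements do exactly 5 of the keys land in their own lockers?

Choose which 5 of the 9 are fixed: C(9,5) = 126.
The remaining 4 must be deranged: !4 = 9.
Total: 126 × 9 = 1134.

1134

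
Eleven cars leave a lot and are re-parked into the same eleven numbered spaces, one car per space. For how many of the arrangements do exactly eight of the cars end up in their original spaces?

330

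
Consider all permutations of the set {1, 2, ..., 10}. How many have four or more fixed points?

# with exactly i fixed is C(10,i)·!(10-i); sum over i=4..10:
  i=4: C(10,4)·!6 = 210·265 = 55650
  i=5: C(10,5)·!5 = 252·44 = 11088
  i=6: C(10,6)·!4 = 210·9 = 1890
  i=7: C(10,7)·!3 = 120·2 = 240
  i=8: C(10,8)·!2 = 45·1 = 45
  i=9: C(10,9)·!1 = 10·0 = 0
  i=10: C(10,10)·!0 = 1·1 = 1
Total = 68914.

68914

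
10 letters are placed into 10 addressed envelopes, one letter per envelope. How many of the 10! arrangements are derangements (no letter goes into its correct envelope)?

1334961

Recurrence: !10 = 9·(!9 + !8).
!10 = 9·(133496 + 14833) = 9·148329 = 1334961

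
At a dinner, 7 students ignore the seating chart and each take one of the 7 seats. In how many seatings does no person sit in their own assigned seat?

1854

By inclusion-exclusion, !7 = Σ (-1)^k · 7!/k! for k=0..7
= 7! - 7!/1! + 7!/2! - 7!/3! + 7!/4! - 7!/5! + 7!/6! - 7!/7!
= 5040 - 5040 + 2520 - 840 + 210 - 42 + 7 - 1
= 1854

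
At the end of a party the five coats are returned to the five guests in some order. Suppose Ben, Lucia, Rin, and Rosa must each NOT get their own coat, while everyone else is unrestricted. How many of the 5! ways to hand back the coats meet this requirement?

53

Inclusion-exclusion on the 4 forbidden self-matches:
Σ_{j=0}^{4} (-1)^j C(4,j)(5-j)!
= C(4,0)·5! - C(4,1)·4! + C(4,2)·3! - C(4,3)·2! + C(4,4)·1!
= 120 - 96 + 36 - 8 + 1
= 53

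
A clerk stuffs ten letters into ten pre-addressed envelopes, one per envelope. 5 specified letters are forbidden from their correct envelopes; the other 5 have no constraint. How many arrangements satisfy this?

2170680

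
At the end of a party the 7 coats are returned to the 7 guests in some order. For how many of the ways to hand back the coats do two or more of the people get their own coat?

1331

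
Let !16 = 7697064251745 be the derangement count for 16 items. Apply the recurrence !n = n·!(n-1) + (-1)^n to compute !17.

130850092279664

!17 = 17·7697064251745 - 1 = 130850092279664.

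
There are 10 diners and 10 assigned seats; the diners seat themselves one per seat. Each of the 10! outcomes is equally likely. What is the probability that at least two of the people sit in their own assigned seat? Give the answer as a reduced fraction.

Favorable outcomes: Σ_{i≥2} C(10,i)·!(10-i) = 45·14833 + 120·1854 + 210·265 + 252·44 + 210·9 + 120·2 + 45·1 + 10·0 + 1·1 = 958879.
Total outcomes: 10! = 3628800.
Probability = 958879/3628800 = 958879/3628800.

958879/3628800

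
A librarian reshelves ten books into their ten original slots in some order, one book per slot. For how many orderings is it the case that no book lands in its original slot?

1334961

!10 = 10! · Σ_{k=0}^{10} (-1)^k/k!
= 10! - 10!/1! + 10!/2! - 10!/3! + 10!/4! - 10!/5! + 10!/6! - 10!/7! + 10!/8! - 10!/9! + 10!/10!
= 3628800 - 3628800 + 1814400 - 604800 + 151200 - 30240 + 5040 - 720 + 90 - 10 + 1
= 1334961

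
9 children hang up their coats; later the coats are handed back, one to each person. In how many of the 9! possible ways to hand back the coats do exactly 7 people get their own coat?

36

Pick the 7 fixed positions: C(9,7) = 36 ways.
The remaining 2 must be deranged: !2 = 1.
Total: 36 × 1 = 36.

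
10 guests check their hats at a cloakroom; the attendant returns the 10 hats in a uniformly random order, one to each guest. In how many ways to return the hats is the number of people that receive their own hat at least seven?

286

Sum C(10,i)·!(10-i) for i = 7..10:
  i=7: C(10,7)·!3 = 120·2 = 240
  i=8: C(10,8)·!2 = 45·1 = 45
  i=9: C(10,9)·!1 = 10·0 = 0
  i=10: C(10,10)·!0 = 1·1 = 1
Total = 286.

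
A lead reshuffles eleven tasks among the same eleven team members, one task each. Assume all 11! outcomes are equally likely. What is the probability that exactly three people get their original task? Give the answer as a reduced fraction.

2119/34560

Favorable outcomes: C(11,3)·!8 = 165·14833 = 2447445.
Total outcomes: 11! = 39916800.
Probability = 2447445/39916800 = 2119/34560.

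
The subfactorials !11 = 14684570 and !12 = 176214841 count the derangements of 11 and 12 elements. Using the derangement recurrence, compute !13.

2290792932

!13 = (13-1)·(!12 + !11) = 12·(176214841 + 14684570) = 12·190899411 = 2290792932.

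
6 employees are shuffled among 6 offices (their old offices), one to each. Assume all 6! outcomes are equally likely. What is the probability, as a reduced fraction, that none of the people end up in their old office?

53/144

Favorable outcomes: !6 = 265.
Total outcomes: 6! = 720.
Probability = 265/720 = 53/144.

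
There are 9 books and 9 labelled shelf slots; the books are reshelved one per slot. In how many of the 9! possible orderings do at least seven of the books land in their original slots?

37

Sum C(9,i)·!(9-i) for i = 7..9:
  i=7: C(9,7)·!2 = 36·1 = 36
  i=8: C(9,8)·!1 = 9·0 = 0
  i=9: C(9,9)·!0 = 1·1 = 1
Total = 37.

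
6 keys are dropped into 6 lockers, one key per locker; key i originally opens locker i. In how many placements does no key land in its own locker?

265

!6 is the nearest integer to 6!/e.
6! = 720, and 720/e ≈ 264.87, so !6 = 265.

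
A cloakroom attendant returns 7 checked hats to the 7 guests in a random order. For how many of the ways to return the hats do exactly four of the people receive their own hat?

Pick the 4 fixed positions: C(7,4) = 35 ways.
The other 3 form a derangement: !3 = 2.
Total: 35 × 2 = 70.

70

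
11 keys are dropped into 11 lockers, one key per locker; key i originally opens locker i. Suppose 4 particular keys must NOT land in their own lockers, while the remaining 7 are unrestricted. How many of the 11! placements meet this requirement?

27422640

Let A_j be the event that the j-th constrained one is fixed. By inclusion-exclusion over the 4 events:
Σ_{j=0}^{4} (-1)^j C(4,j)(11-j)!
= C(4,0)·11! - C(4,1)·10! + C(4,2)·9! - C(4,3)·8! + C(4,4)·7!
= 39916800 - 14515200 + 2177280 - 161280 + 5040
= 27422640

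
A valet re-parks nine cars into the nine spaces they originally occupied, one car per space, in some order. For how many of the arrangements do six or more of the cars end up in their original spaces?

205

# with exactly i fixed is C(9,i)·!(9-i); sum over i=6..9:
  i=6: C(9,6)·!3 = 84·2 = 168
  i=7: C(9,7)·!2 = 36·1 = 36
  i=8: C(9,8)·!1 = 9·0 = 0
  i=9: C(9,9)·!0 = 1·1 = 1
Total = 205.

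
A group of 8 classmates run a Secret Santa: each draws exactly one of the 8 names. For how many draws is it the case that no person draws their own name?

14833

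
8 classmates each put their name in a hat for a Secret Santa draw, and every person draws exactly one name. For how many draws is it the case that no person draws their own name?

14833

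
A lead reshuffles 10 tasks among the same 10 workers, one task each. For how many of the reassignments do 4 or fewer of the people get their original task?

3615536

Sum C(10,i)·!(10-i) for i = 0..4:
  i=0: C(10,0)·!10 = 1·1334961 = 1334961
  i=1: C(10,1)·!9 = 10·133496 = 1334960
  i=2: C(10,2)·!8 = 45·14833 = 667485
  i=3: C(10,3)·!7 = 120·1854 = 222480
  i=4: C(10,4)·!6 = 210·265 = 55650
Total = 3615536.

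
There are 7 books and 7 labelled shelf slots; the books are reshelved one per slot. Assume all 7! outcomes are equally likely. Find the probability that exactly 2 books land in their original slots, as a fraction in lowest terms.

Favorable outcomes: C(7,2)·!5 = 21·44 = 924.
Total outcomes: 7! = 5040.
Probability = 924/5040 = 11/60.

11/60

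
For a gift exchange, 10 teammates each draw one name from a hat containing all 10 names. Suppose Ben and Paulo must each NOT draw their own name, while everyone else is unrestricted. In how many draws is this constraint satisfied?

2943360

Inclusion-exclusion on the 2 forbidden self-matches:
Σ_{j=0}^{2} (-1)^j C(2,j)(10-j)!
= C(2,0)·10! - C(2,1)·9! + C(2,2)·8!
= 3628800 - 725760 + 40320
= 2943360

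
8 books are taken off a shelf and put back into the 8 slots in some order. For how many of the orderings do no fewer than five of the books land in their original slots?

# with exactly i fixed is C(8,i)·!(8-i); sum over i=5..8:
  i=5: C(8,5)·!3 = 56·2 = 112
  i=6: C(8,6)·!2 = 28·1 = 28
  i=7: C(8,7)·!1 = 8·0 = 0
  i=8: C(8,8)·!0 = 1·1 = 1
Total = 141.

141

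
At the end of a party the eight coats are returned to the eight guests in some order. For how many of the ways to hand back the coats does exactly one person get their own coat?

Pick the single fixed position: C(8,1) = 8 ways.
The other 7 form a derangement: !7 = 1854.
Total: 8 × 1854 = 14832.

14832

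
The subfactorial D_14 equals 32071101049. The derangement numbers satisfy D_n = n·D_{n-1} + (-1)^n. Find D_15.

D_15 = 15·32071101049 - 1 = 481066515734.

481066515734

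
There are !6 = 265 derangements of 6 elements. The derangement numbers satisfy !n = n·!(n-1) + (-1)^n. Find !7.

1854

!7 = 7·265 - 1 = 1854.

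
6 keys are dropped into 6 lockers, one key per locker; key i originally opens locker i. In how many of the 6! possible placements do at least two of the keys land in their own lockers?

191

Sum C(6,i)·!(6-i) for i = 2..6:
  i=2: C(6,2)·!4 = 15·9 = 135
  i=3: C(6,3)·!3 = 20·2 = 40
  i=4: C(6,4)·!2 = 15·1 = 15
  i=5: C(6,5)·!1 = 6·0 = 0
  i=6: C(6,6)·!0 = 1·1 = 1
Total = 191.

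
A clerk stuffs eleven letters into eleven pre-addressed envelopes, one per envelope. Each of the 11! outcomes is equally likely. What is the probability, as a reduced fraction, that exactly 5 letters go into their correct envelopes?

Favorable outcomes: C(11,5)·!6 = 462·265 = 122430.
Total outcomes: 11! = 39916800.
Probability = 122430/39916800 = 53/17280.

53/17280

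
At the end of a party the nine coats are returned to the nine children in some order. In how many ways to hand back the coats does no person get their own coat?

Use !n = (n-1)(!(n-1) + !(n-2)).
!9 = 8·(14833 + 1854) = 8·16687 = 133496

133496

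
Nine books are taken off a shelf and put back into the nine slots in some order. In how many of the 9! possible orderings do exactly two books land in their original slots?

66744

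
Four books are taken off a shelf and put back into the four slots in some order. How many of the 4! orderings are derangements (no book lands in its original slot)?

Recurrence: !4 = 3·(!3 + !2).
!4 = 3·(2 + 1) = 3·3 = 9

9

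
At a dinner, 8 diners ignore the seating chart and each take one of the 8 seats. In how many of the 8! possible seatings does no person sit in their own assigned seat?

By inclusion-exclusion, !8 = Σ (-1)^k · 8!/k! for k=0..8
= 8! - 8!/1! + 8!/2! - 8!/3! + 8!/4! - 8!/5! + 8!/6! - 8!/7! + 8!/8!
= 40320 - 40320 + 20160 - 6720 + 1680 - 336 + 56 - 8 + 1
= 14833

14833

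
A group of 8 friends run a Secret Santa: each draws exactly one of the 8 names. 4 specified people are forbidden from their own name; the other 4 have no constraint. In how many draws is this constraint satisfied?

24024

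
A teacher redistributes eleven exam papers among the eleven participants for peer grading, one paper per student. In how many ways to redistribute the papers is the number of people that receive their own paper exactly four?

611820

Choose which 4 of the 11 are fixed: C(11,4) = 330.
The other 7 form a derangement: !7 = 1854.
Total: 330 × 1854 = 611820.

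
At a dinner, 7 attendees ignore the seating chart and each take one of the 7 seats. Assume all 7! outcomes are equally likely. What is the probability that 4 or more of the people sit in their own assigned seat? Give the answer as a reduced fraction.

Favorable outcomes: Σ_{i≥4} C(7,i)·!(7-i) = 35·2 + 21·1 + 7·0 + 1·1 = 92.
Total outcomes: 7! = 5040.
Probability = 92/5040 = 23/1260.

23/1260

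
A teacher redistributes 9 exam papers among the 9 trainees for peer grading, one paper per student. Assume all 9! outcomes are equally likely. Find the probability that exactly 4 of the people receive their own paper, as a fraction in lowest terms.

11/720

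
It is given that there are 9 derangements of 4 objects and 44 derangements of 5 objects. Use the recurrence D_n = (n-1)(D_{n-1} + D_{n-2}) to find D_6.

265

D_6 = (6-1)·(D_5 + D_4) = 5·(44 + 9) = 5·53 = 265.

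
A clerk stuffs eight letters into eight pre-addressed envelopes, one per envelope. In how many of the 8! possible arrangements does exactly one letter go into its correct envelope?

Choose which one of the 8 is fixed: C(8,1) = 8.
The other 7 form a derangement: !7 = 1854.
Total: 8 × 1854 = 14832.

14832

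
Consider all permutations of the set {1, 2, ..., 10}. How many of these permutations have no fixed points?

The subfactorial !10 = [10!/e] (nearest integer).
10! = 3628800, and 3628800/e ≈ 1334960.92, so !10 = 1334961.

1334961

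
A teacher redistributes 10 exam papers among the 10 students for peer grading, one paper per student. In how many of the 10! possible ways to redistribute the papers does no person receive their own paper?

1334961

!10 is the nearest integer to 10!/e.
10! = 3628800, and 3628800/e ≈ 1334960.92, so !10 = 1334961.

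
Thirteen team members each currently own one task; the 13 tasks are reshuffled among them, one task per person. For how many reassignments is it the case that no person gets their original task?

2290792932

The number of derangements of 13 is !13 = Σ_{k=0}^{13} (-1)^k·13!/k!
= 13! - 13!/1! + 13!/2! - 13!/3! + 13!/4! - 13!/5! + 13!/6! - 13!/7! + 13!/8! - 13!/9! + 13!/10! - 13!/11! + 13!/12! - 13!/13!
= 6227020800 - 6227020800 + 3113510400 - 1037836800 + 259459200 - 51891840 + 8648640 - 1235520 + 154440 - 17160 + 1716 - 156 + 13 - 1
= 2290792932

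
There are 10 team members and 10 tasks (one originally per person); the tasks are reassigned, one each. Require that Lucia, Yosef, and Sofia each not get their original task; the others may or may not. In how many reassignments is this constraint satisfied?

Inclusion-exclusion on the 3 forbidden self-matches:
Σ_{j=0}^{3} (-1)^j C(3,j)(10-j)!
= C(3,0)·10! - C(3,1)·9! + C(3,2)·8! - C(3,3)·7!
= 3628800 - 1088640 + 120960 - 5040
= 2656080

2656080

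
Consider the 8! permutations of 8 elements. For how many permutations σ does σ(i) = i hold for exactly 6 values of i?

Choose which 6 of the 8 are fixed: C(8,6) = 28.
The remaining 2 must be deranged: !2 = 1.
Total: 28 × 1 = 28.

28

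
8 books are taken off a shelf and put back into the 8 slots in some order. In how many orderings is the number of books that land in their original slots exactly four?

Pick the 4 fixed positions: C(8,4) = 70 ways.
The remaining 4 must be deranged: !4 = 9.
Total: 70 × 9 = 630.

630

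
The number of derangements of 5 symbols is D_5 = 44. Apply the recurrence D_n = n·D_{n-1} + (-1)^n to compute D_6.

265

D_6 = 6·44 + 1 = 265.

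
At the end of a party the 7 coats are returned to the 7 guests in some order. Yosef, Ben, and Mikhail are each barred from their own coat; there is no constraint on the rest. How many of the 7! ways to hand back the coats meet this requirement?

3216

Inclusion-exclusion on the 3 forbidden self-matches:
Σ_{j=0}^{3} (-1)^j C(3,j)(7-j)!
= C(3,0)·7! - C(3,1)·6! + C(3,2)·5! - C(3,3)·4!
= 5040 - 2160 + 360 - 24
= 3216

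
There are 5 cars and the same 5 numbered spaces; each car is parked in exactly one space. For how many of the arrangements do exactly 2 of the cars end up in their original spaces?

20

Choose which 2 of the 5 are fixed: C(5,2) = 10.
The other 3 form a derangement: !3 = 2.
Total: 10 × 2 = 20.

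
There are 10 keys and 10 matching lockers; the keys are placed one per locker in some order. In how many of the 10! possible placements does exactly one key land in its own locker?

1334960

Pick the single fixed position: C(10,1) = 10 ways.
The other 9 form a derangement: !9 = 133496.
Total: 10 × 133496 = 1334960.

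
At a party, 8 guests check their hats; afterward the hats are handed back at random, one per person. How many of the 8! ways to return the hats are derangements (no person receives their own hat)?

14833

The subfactorial !8 = [8!/e] (nearest integer).
8! = 40320, and 40320/e ≈ 14832.90, so !8 = 14833.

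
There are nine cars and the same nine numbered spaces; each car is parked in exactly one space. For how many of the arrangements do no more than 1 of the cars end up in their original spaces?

266993

# with exactly i fixed is C(9,i)·!(9-i); sum over i=0..1:
  i=0: C(9,0)·!9 = 1·133496 = 133496
  i=1: C(9,1)·!8 = 9·14833 = 133497
Total = 266993.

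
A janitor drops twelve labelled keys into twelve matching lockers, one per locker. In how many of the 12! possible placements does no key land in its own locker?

176214841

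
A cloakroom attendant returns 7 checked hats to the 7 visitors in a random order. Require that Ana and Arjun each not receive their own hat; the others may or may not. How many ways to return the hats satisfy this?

Let A_j be the event that the j-th constrained one is fixed. By inclusion-exclusion over the 2 events:
Σ_{j=0}^{2} (-1)^j C(2,j)(7-j)!
= C(2,0)·7! - C(2,1)·6! + C(2,2)·5!
= 5040 - 1440 + 120
= 3720

3720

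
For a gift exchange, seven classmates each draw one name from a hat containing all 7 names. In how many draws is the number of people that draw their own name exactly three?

315

Pick the 3 fixed positions: C(7,3) = 35 ways.
The other 4 form a derangement: !4 = 9.
Total: 35 × 9 = 315.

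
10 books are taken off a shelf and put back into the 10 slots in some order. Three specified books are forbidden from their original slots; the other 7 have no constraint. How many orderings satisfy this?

2656080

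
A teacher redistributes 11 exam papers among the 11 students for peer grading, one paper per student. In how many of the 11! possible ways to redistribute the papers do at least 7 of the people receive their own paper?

# with exactly i fixed is C(11,i)·!(11-i); sum over i=7..11:
  i=7: C(11,7)·!4 = 330·9 = 2970
  i=8: C(11,8)·!3 = 165·2 = 330
  i=9: C(11,9)·!2 = 55·1 = 55
  i=10: C(11,10)·!1 = 11·0 = 0
  i=11: C(11,11)·!0 = 1·1 = 1
Total = 3356.

3356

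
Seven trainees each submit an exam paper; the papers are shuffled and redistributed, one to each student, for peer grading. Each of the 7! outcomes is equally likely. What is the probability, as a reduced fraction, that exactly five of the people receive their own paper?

1/240

Favorable outcomes: C(7,5)·!2 = 21·1 = 21.
Total outcomes: 7! = 5040.
Probability = 21/5040 = 1/240.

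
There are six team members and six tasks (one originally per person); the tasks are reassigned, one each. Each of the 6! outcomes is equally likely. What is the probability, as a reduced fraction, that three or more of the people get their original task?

Favorable outcomes: Σ_{i≥3} C(6,i)·!(6-i) = 20·2 + 15·1 + 6·0 + 1·1 = 56.
Total outcomes: 6! = 720.
Probability = 56/720 = 7/90.

7/90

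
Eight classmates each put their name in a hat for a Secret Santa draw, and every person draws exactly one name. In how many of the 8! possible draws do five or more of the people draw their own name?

141

# with exactly i fixed is C(8,i)·!(8-i); sum over i=5..8:
  i=5: C(8,5)·!3 = 56·2 = 112
  i=6: C(8,6)·!2 = 28·1 = 28
  i=7: C(8,7)·!1 = 8·0 = 0
  i=8: C(8,8)·!0 = 1·1 = 1
Total = 141.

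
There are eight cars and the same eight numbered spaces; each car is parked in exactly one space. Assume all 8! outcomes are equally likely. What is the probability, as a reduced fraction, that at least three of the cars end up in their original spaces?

Favorable outcomes: Σ_{i≥3} C(8,i)·!(8-i) = 56·44 + 70·9 + 56·2 + 28·1 + 8·0 + 1·1 = 3235.
Total outcomes: 8! = 40320.
Probability = 3235/40320 = 647/8064.

647/8064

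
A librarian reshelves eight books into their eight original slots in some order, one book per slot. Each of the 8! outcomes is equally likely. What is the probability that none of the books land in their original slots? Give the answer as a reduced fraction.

Favorable outcomes: !8 = 14833.
Total outcomes: 8! = 40320.
Probability = 14833/40320 = 2119/5760.

2119/5760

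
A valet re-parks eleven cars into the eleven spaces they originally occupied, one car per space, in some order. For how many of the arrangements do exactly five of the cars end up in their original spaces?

122430

Pick the 5 fixed positions: C(11,5) = 462 ways.
The remaining 6 must be deranged: !6 = 265.
Total: 462 × 265 = 122430.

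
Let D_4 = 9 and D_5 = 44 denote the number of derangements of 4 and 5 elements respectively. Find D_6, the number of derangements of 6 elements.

D_6 = (6-1)·(D_5 + D_4) = 5·(44 + 9) = 5·53 = 265.

265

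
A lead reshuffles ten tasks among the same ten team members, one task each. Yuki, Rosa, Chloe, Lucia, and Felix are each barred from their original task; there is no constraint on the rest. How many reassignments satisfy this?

Inclusion-exclusion on the 5 forbidden self-matches:
Σ_{j=0}^{5} (-1)^j C(5,j)(10-j)!
= C(5,0)·10! - C(5,1)·9! + C(5,2)·8! - C(5,3)·7! + C(5,4)·6! - C(5,5)·5!
= 3628800 - 1814400 + 403200 - 50400 + 3600 - 120
= 2170680

2170680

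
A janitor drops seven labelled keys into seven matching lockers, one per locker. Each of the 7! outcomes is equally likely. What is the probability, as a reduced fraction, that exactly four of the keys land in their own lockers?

1/72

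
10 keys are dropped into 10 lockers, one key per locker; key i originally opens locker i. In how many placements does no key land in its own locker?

1334961

The subfactorial !10 = [10!/e] (nearest integer).
10! = 3628800, and 3628800/e ≈ 1334960.92, so !10 = 1334961.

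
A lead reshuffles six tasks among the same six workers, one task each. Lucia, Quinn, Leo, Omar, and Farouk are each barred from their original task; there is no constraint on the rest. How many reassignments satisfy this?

Inclusion-exclusion on the 5 forbidden self-matches:
Σ_{j=0}^{5} (-1)^j C(5,j)(6-j)!
= C(5,0)·6! - C(5,1)·5! + C(5,2)·4! - C(5,3)·3! + C(5,4)·2! - C(5,5)·1!
= 720 - 600 + 240 - 60 + 10 - 1
= 309

309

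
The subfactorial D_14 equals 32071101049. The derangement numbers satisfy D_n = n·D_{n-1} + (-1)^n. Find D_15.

481066515734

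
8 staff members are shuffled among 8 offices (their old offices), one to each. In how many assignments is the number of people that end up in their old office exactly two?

7420

Choose which 2 of the 8 are fixed: C(8,2) = 28.
The other 6 form a derangement: !6 = 265.
Total: 28 × 265 = 7420.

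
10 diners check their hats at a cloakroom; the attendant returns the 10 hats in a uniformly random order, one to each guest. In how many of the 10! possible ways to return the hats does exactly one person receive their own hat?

Choose which one of the 10 is fixed: C(10,1) = 10.
The remaining 9 must be deranged: !9 = 133496.
Total: 10 × 133496 = 1334960.

1334960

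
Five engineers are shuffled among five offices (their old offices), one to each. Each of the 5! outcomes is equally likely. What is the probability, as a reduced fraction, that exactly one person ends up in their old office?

Favorable outcomes: C(5,1)·!4 = 5·9 = 45.
Total outcomes: 5! = 120.
Probability = 45/120 = 3/8.

3/8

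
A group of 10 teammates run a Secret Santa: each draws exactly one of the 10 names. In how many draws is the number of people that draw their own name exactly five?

11088

Choose which 5 of the 10 are fixed: C(10,5) = 252.
The other 5 form a derangement: !5 = 44.
Total: 252 × 44 = 11088.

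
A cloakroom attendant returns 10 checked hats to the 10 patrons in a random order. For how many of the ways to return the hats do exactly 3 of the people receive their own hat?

222480

Pick the 3 fixed positions: C(10,3) = 120 ways.
The other 7 form a derangement: !7 = 1854.
Total: 120 × 1854 = 222480.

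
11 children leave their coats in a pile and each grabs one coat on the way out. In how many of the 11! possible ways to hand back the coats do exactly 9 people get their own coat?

55

Choose which 9 of the 11 are fixed: C(11,9) = 55.
The other 2 form a derangement: !2 = 1.
Total: 55 × 1 = 55.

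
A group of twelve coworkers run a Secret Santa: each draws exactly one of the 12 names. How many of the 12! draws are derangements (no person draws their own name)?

By inclusion-exclusion, !12 = Σ (-1)^k · 12!/k! for k=0..12
= 12! - 12!/1! + 12!/2! - 12!/3! + 12!/4! - 12!/5! + 12!/6! - 12!/7! + 12!/8! - 12!/9! + 12!/10! - 12!/11! + 12!/12!
= 479001600 - 479001600 + 239500800 - 79833600 + 19958400 - 3991680 + 665280 - 95040 + 11880 - 1320 + 132 - 12 + 1
= 176214841

176214841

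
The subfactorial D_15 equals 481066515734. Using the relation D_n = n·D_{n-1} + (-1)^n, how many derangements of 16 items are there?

7697064251745

D_16 = 16·481066515734 + 1 = 7697064251745.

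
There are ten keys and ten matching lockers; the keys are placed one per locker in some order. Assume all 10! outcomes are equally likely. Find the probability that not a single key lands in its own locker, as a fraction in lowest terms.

16481/44800

Favorable outcomes: !10 = 1334961.
Total outcomes: 10! = 3628800.
Probability = 1334961/3628800 = 16481/44800.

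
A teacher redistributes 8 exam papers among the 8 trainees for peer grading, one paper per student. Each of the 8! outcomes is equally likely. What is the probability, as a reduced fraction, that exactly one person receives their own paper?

Favorable outcomes: C(8,1)·!7 = 8·1854 = 14832.
Total outcomes: 8! = 40320.
Probability = 14832/40320 = 103/280.

103/280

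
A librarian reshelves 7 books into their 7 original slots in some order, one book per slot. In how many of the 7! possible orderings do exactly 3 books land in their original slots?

Choose which 3 of the 7 are fixed: C(7,3) = 35.
The remaining 4 must be deranged: !4 = 9.
Total: 35 × 9 = 315.

315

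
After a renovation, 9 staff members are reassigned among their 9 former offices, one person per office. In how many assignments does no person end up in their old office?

133496

!9 is the nearest integer to 9!/e.
9! = 362880, and 362880/e ≈ 133496.09, so !9 = 133496.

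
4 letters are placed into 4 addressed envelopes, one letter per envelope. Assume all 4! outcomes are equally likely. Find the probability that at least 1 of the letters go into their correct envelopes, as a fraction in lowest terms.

Favorable outcomes: Σ_{i≥1} C(4,i)·!(4-i) = 4·2 + 6·1 + 4·0 + 1·1 = 15.
Total outcomes: 4! = 24.
Probability = 15/24 = 5/8.

5/8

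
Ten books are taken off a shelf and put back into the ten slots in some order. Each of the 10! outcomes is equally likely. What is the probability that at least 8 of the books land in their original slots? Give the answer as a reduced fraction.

23/1814400

Favorable outcomes: Σ_{i≥8} C(10,i)·!(10-i) = 45·1 + 10·0 + 1·1 = 46.
Total outcomes: 10! = 3628800.
Probability = 46/3628800 = 23/1814400.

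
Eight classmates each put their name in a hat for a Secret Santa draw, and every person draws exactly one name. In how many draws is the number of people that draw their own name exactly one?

14832

Pick the single fixed position: C(8,1) = 8 ways.
The remaining 7 must be deranged: !7 = 1854.
Total: 8 × 1854 = 14832.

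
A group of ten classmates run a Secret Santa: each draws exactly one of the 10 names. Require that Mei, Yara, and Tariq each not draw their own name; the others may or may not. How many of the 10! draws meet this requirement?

Let A_j be the event that the j-th constrained one is fixed. By inclusion-exclusion over the 3 events:
Σ_{j=0}^{3} (-1)^j C(3,j)(10-j)!
= C(3,0)·10! - C(3,1)·9! + C(3,2)·8! - C(3,3)·7!
= 3628800 - 1088640 + 120960 - 5040
= 2656080

2656080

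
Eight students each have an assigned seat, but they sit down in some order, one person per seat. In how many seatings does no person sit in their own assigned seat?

The subfactorial !8 = [8!/e] (nearest integer).
8! = 40320, and 40320/e ≈ 14832.90, so !8 = 14833.

14833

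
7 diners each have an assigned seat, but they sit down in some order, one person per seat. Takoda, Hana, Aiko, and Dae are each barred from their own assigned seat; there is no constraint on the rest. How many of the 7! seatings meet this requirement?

Inclusion-exclusion on the 4 forbidden self-matches:
Σ_{j=0}^{4} (-1)^j C(4,j)(7-j)!
= C(4,0)·7! - C(4,1)·6! + C(4,2)·5! - C(4,3)·4! + C(4,4)·3!
= 5040 - 2880 + 720 - 96 + 6
= 2790

2790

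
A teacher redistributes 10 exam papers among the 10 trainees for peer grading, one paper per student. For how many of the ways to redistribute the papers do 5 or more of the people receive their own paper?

# with exactly i fixed is C(10,i)·!(10-i); sum over i=5..10:
  i=5: C(10,5)·!5 = 252·44 = 11088
  i=6: C(10,6)·!4 = 210·9 = 1890
  i=7: C(10,7)·!3 = 120·2 = 240
  i=8: C(10,8)·!2 = 45·1 = 45
  i=9: C(10,9)·!1 = 10·0 = 0
  i=10: C(10,10)·!0 = 1·1 = 1
Total = 13264.

13264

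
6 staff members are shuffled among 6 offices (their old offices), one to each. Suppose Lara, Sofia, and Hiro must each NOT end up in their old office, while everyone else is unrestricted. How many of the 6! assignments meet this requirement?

Inclusion-exclusion on the 3 forbidden self-matches:
Σ_{j=0}^{3} (-1)^j C(3,j)(6-j)!
= C(3,0)·6! - C(3,1)·5! + C(3,2)·4! - C(3,3)·3!
= 720 - 360 + 72 - 6
= 426

426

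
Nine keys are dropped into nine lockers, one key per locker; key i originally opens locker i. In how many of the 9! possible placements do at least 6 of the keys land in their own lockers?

205

Sum C(9,i)·!(9-i) for i = 6..9:
  i=6: C(9,6)·!3 = 84·2 = 168
  i=7: C(9,7)·!2 = 36·1 = 36
  i=8: C(9,8)·!1 = 9·0 = 0
  i=9: C(9,9)·!0 = 1·1 = 1
Total = 205.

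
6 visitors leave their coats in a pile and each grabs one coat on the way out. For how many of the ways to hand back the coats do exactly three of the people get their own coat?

40

Pick the 3 fixed positions: C(6,3) = 20 ways.
The other 3 form a derangement: !3 = 2.
Total: 20 × 2 = 40.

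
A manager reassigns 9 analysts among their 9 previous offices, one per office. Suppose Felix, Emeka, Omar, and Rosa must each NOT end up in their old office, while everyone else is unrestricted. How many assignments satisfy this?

Let A_j be the event that the j-th constrained one is fixed. By inclusion-exclusion over the 4 events:
Σ_{j=0}^{4} (-1)^j C(4,j)(9-j)!
= C(4,0)·9! - C(4,1)·8! + C(4,2)·7! - C(4,3)·6! + C(4,4)·5!
= 362880 - 161280 + 30240 - 2880 + 120
= 229080

229080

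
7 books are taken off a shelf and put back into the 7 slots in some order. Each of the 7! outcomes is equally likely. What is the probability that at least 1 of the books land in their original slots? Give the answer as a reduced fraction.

Favorable outcomes: Σ_{i≥1} C(7,i)·!(7-i) = 7·265 + 21·44 + 35·9 + 35·2 + 21·1 + 7·0 + 1·1 = 3186.
Total outcomes: 7! = 5040.
Probability = 3186/5040 = 177/280.

177/280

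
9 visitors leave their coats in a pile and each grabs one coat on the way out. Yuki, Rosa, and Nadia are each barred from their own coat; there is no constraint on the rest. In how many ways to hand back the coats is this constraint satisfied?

Inclusion-exclusion on the 3 forbidden self-matches:
Σ_{j=0}^{3} (-1)^j C(3,j)(9-j)!
= C(3,0)·9! - C(3,1)·8! + C(3,2)·7! - C(3,3)·6!
= 362880 - 120960 + 15120 - 720
= 256320

256320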